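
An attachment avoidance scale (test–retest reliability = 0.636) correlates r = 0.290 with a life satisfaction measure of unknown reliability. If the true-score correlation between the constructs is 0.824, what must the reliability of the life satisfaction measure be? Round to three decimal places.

0.195

r_true = r_obs / √(r_xx · r_yy) ⇒ 0.824 = 0.290 / √(0.636 · r_yy).
√(0.636 · r_yy) = 0.290 / 0.824 = 0.3519; 0.636 · r_yy = 0.1238; r_yy = 0.1238 / 0.636 ≈ 0.195.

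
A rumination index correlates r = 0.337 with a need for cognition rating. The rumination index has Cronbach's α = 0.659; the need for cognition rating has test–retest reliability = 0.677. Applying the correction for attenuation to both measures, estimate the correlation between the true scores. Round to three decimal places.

r_true = r_obs / √(r_xx · r_yy) = 0.337 / √(0.659 × 0.677) = 0.337 / √0.446143 = 0.337 / 0.6679 ≈ 0.505.

0.505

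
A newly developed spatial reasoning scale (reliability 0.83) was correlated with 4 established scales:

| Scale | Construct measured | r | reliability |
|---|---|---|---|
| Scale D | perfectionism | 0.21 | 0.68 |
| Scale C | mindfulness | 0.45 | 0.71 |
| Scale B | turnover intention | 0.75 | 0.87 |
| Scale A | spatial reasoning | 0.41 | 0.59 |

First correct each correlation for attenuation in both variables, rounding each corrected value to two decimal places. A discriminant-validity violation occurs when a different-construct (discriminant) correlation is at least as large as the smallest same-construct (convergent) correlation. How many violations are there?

Disattenuated r (r / √(r_scale · r_new)):
  Scale D (disc): 0.21 / √(0.68·0.83) = 0.28
  Scale C (disc): 0.45 / √(0.71·0.83) = 0.59
  Scale B (disc): 0.75 / √(0.87·0.83) = 0.88
  Scale A (conv): 0.41 / √(0.59·0.83) = 0.59
Smallest convergent = 0.59. Discriminant values: 0.28, 0.59, 0.88; count ≥ 0.59 → 2.

2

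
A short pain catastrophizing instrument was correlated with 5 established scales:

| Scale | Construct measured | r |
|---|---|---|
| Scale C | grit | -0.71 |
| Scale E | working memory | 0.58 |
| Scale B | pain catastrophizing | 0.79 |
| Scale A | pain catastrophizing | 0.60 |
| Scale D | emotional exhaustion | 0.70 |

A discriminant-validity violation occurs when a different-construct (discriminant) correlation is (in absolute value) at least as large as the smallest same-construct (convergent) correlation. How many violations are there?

Convergent (same construct = pain catastrophizing): Scale B, Scale A.
Smallest convergent = 0.60. Discriminant |r|: 0.71, 0.58, 0.70; count ≥ 0.60 → 2.

2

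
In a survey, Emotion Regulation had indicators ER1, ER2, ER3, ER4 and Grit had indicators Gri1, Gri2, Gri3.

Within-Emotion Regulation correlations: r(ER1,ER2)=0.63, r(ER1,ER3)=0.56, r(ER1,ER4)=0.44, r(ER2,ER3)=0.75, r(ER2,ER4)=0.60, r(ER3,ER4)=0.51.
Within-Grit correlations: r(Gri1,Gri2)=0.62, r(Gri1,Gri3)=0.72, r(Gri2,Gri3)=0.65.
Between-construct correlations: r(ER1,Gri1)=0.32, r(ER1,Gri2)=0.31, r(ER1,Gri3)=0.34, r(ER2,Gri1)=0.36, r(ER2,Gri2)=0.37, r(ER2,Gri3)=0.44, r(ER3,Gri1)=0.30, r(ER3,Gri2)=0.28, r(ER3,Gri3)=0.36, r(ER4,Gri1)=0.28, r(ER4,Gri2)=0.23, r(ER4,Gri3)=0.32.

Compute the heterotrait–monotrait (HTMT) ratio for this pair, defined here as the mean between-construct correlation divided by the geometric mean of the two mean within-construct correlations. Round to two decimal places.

Between-construct mean = 3.91/12 = 0.3258.
Mean within-ER = 3.49/6 = 0.5817; mean within-Gri = 1.99/3 = 0.6633.
Geometric mean = √(0.5817 × 0.6633) = 0.6212.
HTMT = 0.3258 / 0.6212 = 0.52.

0.52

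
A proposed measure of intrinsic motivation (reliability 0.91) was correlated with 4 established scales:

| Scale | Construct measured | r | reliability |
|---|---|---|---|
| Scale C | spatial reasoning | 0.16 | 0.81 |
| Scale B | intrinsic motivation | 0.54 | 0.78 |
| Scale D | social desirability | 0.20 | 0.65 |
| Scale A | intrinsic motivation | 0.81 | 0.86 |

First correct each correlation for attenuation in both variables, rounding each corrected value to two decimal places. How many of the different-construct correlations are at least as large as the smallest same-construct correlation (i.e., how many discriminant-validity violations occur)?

0

Disattenuated r (r / √(r_scale · r_new)):
  Scale C (disc): 0.16 / √(0.81·0.91) = 0.19
  Scale B (conv): 0.54 / √(0.78·0.91) = 0.64
  Scale D (disc): 0.20 / √(0.65·0.91) = 0.26
  Scale A (conv): 0.81 / √(0.86·0.91) = 0.92
Smallest convergent = 0.64. Discriminant values: 0.19, 0.26; count ≥ 0.64 → 0.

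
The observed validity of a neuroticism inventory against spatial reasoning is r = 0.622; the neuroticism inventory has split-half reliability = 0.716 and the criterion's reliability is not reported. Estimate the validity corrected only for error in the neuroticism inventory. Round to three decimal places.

0.735

Single correction: r_c = r_obs / √r_xx = 0.622 / √0.716 = 0.622 / 0.8462 ≈ 0.735.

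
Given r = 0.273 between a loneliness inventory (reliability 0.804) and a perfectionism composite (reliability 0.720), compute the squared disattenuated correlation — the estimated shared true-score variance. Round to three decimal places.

0.129

Disattenuated r = 0.273 / √(0.804 × 0.720) = 0.273 / 0.7608 = 0.3588.
Shared true-score variance = 0.3588² = 0.1287 ≈ 0.129.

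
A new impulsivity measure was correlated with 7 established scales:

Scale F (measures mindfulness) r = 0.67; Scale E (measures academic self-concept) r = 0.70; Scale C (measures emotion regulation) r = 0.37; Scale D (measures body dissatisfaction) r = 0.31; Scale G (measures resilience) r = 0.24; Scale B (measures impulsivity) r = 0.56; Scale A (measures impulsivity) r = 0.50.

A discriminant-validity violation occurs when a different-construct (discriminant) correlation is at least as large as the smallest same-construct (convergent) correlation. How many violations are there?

2

Convergent (same construct = impulsivity): Scale B, Scale A.
Smallest convergent = 0.50. Discriminant values: 0.67, 0.70, 0.37, 0.31, 0.24; count ≥ 0.50 → 2.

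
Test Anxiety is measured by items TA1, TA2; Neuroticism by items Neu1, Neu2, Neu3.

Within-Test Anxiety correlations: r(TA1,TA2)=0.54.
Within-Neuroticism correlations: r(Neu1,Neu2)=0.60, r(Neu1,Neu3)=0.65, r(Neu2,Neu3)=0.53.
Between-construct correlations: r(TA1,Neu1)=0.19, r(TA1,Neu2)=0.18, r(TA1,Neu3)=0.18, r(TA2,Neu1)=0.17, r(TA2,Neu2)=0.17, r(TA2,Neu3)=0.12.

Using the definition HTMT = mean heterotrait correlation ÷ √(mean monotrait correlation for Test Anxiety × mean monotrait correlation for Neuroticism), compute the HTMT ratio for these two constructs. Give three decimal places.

0.297

Mean between = 1.01/6 = 0.1683.
Mean within-TA = 0.54/1 = 0.5400; mean within-Neu = 1.78/3 = 0.5933.
Geometric mean = √(0.5400 × 0.5933) = 0.5660.
HTMT = 0.1683 / 0.5660 = 0.297.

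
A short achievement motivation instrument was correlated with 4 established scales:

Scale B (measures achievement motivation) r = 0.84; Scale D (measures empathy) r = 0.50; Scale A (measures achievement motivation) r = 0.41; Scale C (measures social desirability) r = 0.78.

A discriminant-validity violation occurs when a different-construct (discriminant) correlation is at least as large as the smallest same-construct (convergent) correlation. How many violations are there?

2

Convergent (same construct = achievement motivation): Scale B, Scale A.
Smallest convergent = 0.41. Discriminant values: 0.50, 0.78; count ≥ 0.41 → 2.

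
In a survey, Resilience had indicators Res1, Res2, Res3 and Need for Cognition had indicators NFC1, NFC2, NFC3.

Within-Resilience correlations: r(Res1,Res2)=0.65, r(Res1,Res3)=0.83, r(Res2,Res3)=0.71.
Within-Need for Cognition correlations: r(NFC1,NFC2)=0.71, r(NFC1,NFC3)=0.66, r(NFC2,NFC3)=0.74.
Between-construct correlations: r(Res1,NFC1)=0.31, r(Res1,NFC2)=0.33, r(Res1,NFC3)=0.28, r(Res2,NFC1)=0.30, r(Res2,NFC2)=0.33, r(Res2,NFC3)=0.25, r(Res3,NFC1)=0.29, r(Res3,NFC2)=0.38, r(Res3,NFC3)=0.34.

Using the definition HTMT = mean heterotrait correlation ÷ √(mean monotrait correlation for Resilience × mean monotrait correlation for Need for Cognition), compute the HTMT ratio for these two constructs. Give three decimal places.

0.436

Mean heterotrait r = 2.81/9 = 0.3122.
Mean within-Res = 2.19/3 = 0.7300; mean within-NFC = 2.11/3 = 0.7033.
Geometric mean = √(0.7300 × 0.7033) = 0.7165.
HTMT = 0.3122 / 0.7165 = 0.436.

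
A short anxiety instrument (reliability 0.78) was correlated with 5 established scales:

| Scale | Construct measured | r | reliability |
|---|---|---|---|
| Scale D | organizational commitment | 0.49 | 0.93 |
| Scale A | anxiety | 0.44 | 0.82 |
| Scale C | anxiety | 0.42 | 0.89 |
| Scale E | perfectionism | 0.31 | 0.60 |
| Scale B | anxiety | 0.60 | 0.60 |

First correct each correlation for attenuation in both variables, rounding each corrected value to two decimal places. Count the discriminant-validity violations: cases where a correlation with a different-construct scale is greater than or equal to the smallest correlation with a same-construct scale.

Disattenuated r (r / √(r_scale · r_new)):
  Scale D (disc): 0.49 / √(0.93·0.78) = 0.58
  Scale A (conv): 0.44 / √(0.82·0.78) = 0.55
  Scale C (conv): 0.42 / √(0.89·0.78) = 0.50
  Scale E (disc): 0.31 / √(0.60·0.78) = 0.45
  Scale B (conv): 0.60 / √(0.60·0.78) = 0.88
Smallest convergent = 0.50. Discriminant values: 0.58, 0.45; count ≥ 0.50 → 1.

1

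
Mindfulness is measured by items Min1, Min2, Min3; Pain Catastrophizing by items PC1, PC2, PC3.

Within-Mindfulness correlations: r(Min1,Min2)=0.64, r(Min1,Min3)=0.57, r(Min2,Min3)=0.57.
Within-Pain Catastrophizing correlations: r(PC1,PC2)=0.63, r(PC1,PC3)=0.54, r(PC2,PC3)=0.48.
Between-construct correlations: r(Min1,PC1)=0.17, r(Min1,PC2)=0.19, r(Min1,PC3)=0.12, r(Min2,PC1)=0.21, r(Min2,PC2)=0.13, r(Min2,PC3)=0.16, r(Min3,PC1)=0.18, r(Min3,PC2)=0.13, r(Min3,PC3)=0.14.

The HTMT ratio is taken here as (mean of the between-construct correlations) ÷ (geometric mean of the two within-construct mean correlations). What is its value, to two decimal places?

Between-construct mean = 1.43/9 = 0.1589.
Mean within-Min = 1.78/3 = 0.5933; mean within-PC = 1.65/3 = 0.5500.
Geometric mean = √(0.5933 × 0.5500) = 0.5712.
HTMT = 0.1589 / 0.5712 = 0.28.

0.28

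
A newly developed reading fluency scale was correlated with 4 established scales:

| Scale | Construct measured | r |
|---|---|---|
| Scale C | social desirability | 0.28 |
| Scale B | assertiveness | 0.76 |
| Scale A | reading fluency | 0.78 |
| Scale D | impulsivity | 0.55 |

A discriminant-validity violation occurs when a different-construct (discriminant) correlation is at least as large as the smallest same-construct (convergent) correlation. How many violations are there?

0

Convergent (same construct = reading fluency): Scale A.
Smallest convergent = 0.78. Discriminant values: 0.28, 0.76, 0.55; count ≥ 0.78 → 0.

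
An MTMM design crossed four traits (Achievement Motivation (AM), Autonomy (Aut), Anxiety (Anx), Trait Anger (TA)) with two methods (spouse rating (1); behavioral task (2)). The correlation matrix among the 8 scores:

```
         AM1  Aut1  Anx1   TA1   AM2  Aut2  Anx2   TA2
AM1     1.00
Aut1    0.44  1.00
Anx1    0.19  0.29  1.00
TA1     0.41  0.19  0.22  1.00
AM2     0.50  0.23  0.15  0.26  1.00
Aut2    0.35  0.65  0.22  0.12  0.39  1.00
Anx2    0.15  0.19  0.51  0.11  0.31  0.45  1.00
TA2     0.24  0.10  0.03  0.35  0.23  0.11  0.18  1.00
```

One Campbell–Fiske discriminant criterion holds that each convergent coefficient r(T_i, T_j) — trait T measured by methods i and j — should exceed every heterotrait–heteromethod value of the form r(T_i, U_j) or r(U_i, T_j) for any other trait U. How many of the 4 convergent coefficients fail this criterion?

Checking each validity diagonal entry against its comparison values:
AM (methods 1·2): 0.50 vs {0.35, 0.23, 0.15, 0.15, 0.24, 0.26} → pass.
Aut (methods 1·2): 0.65 vs {0.23, 0.35, 0.19, 0.22, 0.10, 0.12} → pass.
Anx (methods 1·2): 0.51 vs {0.15, 0.15, 0.22, 0.19, 0.03, 0.11} → pass.
TA (methods 1·2): 0.35 vs {0.26, 0.24, 0.12, 0.10, 0.11, 0.03} → pass.
0 of 4 fail.

0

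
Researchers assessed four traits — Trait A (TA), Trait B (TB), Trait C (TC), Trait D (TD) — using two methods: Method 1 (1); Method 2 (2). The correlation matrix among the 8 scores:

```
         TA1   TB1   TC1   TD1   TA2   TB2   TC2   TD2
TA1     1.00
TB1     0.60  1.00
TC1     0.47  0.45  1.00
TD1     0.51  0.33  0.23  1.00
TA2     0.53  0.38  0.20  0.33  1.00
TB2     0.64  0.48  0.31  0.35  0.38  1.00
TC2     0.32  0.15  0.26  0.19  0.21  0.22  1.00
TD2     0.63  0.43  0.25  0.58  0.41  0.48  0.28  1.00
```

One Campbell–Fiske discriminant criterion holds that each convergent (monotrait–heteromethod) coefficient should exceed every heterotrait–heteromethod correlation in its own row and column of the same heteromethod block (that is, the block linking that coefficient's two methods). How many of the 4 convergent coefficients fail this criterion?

4

Checking each validity diagonal entry against its comparison values:
TA (methods 1·2): 0.53 vs {0.64, 0.38, 0.32, 0.20, 0.63, 0.33} → fail.
TB (methods 1·2): 0.48 vs {0.38, 0.64, 0.15, 0.31, 0.43, 0.35} → fail.
TC (methods 1·2): 0.26 vs {0.20, 0.32, 0.31, 0.15, 0.25, 0.19} → fail.
TD (methods 1·2): 0.58 vs {0.33, 0.63, 0.35, 0.43, 0.19, 0.25} → fail.
4 of 4 fail.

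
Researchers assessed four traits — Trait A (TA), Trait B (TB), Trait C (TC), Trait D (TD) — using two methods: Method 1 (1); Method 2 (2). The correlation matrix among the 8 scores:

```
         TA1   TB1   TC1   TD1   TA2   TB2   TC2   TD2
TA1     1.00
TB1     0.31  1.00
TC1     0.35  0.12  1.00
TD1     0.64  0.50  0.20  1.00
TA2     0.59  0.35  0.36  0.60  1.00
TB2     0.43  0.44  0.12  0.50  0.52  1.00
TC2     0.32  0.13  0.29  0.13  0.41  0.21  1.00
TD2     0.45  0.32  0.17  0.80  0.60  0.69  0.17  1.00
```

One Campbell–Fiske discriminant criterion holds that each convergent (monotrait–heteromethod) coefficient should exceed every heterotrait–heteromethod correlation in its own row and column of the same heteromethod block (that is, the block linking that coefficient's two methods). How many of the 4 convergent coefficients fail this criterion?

3

Convergent coefficients and their comparison sets:
TA (methods 1·2): 0.59 vs {0.43, 0.35, 0.32, 0.36, 0.45, 0.60} → fail.
TB (methods 1·2): 0.44 vs {0.35, 0.43, 0.13, 0.12, 0.32, 0.50} → fail.
TC (methods 1·2): 0.29 vs {0.36, 0.32, 0.12, 0.13, 0.17, 0.13} → fail.
TD (methods 1·2): 0.80 vs {0.60, 0.45, 0.50, 0.32, 0.13, 0.17} → pass.
3 of 4 fail.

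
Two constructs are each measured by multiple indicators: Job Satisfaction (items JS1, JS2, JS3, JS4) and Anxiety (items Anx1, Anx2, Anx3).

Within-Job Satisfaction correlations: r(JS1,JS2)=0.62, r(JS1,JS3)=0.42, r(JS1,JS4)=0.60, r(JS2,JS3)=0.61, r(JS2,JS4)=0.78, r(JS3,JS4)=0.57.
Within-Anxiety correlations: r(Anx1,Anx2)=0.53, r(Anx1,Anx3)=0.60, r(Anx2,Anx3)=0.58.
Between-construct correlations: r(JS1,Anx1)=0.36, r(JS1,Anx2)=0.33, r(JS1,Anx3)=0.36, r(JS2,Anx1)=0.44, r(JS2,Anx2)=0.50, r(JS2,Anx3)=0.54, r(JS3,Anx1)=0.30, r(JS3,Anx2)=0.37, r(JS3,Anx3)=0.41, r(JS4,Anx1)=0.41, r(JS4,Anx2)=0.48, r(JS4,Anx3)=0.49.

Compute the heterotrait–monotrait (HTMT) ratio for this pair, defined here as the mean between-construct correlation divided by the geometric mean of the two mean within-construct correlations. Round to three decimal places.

Mean between = 4.99/12 = 0.4158.
Mean within-JS = 3.60/6 = 0.6000; mean within-Anx = 1.71/3 = 0.5700.
Geometric mean = √(0.6000 × 0.5700) = 0.5848.
HTMT = 0.4158 / 0.5848 = 0.711.

0.711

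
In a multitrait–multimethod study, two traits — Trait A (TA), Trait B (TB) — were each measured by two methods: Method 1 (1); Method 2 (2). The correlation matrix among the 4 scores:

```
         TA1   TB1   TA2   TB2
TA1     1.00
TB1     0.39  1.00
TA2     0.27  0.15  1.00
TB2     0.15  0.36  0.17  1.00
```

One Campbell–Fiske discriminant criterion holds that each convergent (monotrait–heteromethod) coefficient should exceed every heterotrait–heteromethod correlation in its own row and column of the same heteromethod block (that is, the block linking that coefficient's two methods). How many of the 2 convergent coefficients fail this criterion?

Checking each validity diagonal entry against its comparison values:
TA (methods 1·2): 0.27 vs {0.15, 0.15} → pass.
TB (methods 1·2): 0.36 vs {0.15, 0.15} → pass.
0 of 2 fail.

0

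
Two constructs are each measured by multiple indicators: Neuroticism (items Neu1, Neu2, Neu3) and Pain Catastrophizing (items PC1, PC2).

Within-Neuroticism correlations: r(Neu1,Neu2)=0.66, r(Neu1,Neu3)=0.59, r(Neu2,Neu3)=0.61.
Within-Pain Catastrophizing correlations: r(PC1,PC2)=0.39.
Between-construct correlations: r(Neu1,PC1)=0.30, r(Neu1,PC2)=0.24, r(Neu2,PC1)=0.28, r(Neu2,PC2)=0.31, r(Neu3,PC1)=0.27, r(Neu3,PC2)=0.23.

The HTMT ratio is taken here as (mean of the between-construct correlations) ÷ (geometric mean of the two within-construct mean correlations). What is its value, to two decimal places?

0.55

Mean heterotrait r = 1.63/6 = 0.2717.
Mean within-Neu = 1.86/3 = 0.6200; mean within-PC = 0.39/1 = 0.3900.
Geometric mean = √(0.6200 × 0.3900) = 0.4917.
HTMT = 0.2717 / 0.4917 = 0.55.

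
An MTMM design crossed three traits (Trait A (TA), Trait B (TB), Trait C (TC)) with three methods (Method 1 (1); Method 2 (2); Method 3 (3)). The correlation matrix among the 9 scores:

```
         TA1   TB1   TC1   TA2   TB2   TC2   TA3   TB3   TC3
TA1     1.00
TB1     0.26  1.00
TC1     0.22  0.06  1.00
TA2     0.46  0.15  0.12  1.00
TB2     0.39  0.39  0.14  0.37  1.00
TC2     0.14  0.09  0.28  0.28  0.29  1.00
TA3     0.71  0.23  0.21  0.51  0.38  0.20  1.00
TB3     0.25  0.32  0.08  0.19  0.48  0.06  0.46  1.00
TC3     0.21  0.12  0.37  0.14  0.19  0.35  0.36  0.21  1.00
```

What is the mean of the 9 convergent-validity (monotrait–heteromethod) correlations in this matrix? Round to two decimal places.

Convergent values: 0.46, 0.71, 0.51, 0.39, 0.32, 0.48, 0.28, 0.37, 0.35; mean = 3.87/9 = 0.43.

0.43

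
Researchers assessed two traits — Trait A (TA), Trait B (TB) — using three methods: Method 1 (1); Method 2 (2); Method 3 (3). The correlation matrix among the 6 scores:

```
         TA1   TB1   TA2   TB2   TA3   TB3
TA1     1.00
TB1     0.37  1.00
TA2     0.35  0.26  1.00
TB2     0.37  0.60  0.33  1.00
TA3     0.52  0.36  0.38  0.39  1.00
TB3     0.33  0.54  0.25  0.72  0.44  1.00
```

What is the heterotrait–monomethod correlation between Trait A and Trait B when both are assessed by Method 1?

0.37

Different traits, same method: r(TA1, TB1) = 0.37.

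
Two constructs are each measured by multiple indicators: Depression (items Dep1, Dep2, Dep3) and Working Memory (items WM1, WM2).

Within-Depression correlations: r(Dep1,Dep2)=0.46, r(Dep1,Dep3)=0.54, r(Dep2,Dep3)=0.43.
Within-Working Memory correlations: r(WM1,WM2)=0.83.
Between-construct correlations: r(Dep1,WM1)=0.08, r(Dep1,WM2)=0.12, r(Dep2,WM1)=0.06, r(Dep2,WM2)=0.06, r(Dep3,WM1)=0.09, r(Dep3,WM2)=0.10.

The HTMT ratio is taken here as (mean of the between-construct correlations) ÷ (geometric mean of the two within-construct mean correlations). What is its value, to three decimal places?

0.135

Mean between = 0.51/6 = 0.0850.
Mean within-Dep = 1.43/3 = 0.4767; mean within-WM = 0.83/1 = 0.8300.
Geometric mean = √(0.4767 × 0.8300) = 0.6290.
HTMT = 0.0850 / 0.6290 = 0.135.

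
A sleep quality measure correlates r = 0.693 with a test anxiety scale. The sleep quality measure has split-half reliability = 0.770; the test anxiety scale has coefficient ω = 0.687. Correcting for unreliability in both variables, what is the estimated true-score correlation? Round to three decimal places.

r_true = r_obs / √(r_xx · r_yy) = 0.693 / √(0.770 × 0.687) = 0.693 / √0.528990 = 0.693 / 0.7273 ≈ 0.953.

0.953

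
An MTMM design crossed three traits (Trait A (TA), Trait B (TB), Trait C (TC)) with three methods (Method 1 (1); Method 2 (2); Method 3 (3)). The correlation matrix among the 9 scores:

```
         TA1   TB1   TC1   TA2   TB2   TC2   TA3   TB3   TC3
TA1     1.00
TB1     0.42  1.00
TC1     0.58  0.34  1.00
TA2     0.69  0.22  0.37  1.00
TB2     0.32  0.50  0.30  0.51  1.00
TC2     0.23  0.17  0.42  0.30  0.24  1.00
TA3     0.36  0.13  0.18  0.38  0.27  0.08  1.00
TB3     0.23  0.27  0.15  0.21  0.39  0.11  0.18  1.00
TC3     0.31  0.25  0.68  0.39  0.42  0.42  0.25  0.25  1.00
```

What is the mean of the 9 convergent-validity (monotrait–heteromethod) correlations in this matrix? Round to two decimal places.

0.46

Convergent values: 0.69, 0.36, 0.38, 0.50, 0.27, 0.39, 0.42, 0.68, 0.42; mean = 4.11/9 = 0.46.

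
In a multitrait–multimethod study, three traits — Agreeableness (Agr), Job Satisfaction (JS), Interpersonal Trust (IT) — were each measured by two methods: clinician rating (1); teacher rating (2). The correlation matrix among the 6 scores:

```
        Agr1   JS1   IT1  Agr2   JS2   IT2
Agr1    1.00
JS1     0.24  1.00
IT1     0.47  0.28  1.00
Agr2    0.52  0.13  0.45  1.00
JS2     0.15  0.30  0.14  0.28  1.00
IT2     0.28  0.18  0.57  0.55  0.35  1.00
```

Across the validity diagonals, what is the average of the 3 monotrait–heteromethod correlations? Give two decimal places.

0.46

Convergent values: 0.52, 0.30, 0.57; mean = 1.39/3 = 0.46.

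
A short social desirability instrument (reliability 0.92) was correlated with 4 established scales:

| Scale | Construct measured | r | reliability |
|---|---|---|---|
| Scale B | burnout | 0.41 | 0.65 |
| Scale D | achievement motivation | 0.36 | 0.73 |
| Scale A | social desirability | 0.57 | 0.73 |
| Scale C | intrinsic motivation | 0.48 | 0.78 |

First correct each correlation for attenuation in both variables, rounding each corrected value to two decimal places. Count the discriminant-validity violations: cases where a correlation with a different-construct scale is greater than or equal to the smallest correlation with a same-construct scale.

Disattenuated r (r / √(r_scale · r_new)):
  Scale B (disc): 0.41 / √(0.65·0.92) = 0.53
  Scale D (disc): 0.36 / √(0.73·0.92) = 0.44
  Scale A (conv): 0.57 / √(0.73·0.92) = 0.70
  Scale C (disc): 0.48 / √(0.78·0.92) = 0.57
Smallest convergent = 0.70. Discriminant values: 0.53, 0.44, 0.57; count ≥ 0.70 → 0.

0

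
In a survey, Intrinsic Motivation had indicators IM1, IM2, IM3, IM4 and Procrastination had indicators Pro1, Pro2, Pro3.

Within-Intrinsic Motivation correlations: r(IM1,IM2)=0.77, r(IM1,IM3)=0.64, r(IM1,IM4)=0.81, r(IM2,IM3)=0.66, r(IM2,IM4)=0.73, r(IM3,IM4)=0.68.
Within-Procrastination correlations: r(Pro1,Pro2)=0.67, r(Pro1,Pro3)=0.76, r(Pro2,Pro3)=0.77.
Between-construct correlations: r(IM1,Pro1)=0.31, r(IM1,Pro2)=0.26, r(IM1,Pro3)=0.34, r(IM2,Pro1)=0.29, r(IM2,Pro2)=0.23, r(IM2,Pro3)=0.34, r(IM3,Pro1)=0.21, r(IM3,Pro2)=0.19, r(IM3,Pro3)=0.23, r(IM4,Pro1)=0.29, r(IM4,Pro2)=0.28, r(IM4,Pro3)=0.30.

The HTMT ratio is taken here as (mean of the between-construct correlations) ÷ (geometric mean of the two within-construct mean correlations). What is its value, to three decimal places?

Mean heterotrait r = 3.27/12 = 0.2725.
Mean within-IM = 4.29/6 = 0.7150; mean within-Pro = 2.20/3 = 0.7333.
Geometric mean = √(0.7150 × 0.7333) = 0.7241.
HTMT = 0.2725 / 0.7241 = 0.376.

0.376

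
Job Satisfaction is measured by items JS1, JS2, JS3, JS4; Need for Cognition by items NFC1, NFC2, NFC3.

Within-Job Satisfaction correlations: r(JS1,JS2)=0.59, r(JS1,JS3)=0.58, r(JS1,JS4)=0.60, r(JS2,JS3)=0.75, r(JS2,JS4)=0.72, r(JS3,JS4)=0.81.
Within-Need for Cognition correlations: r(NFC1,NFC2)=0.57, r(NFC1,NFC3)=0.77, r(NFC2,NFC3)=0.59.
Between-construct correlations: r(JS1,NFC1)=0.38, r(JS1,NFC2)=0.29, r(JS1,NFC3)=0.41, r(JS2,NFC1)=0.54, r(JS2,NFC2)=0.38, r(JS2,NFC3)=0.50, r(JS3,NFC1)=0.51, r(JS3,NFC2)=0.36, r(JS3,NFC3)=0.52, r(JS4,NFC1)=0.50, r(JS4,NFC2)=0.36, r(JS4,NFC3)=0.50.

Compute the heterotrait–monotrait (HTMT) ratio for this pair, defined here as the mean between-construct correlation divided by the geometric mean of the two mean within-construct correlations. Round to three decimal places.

0.664

Mean between = 5.25/12 = 0.4375.
Mean within-JS = 4.05/6 = 0.6750; mean within-NFC = 1.93/3 = 0.6433.
Geometric mean = √(0.6750 × 0.6433) = 0.6590.
HTMT = 0.4375 / 0.6590 = 0.664.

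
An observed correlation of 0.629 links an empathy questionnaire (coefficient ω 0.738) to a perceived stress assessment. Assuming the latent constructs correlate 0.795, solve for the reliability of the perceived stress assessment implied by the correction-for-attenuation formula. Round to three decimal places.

0.848

r_true = r_obs / √(r_xx · r_yy) ⇒ 0.795 = 0.629 / √(0.738 · r_yy).
√(0.738 · r_yy) = 0.629 / 0.795 = 0.7912; 0.738 · r_yy = 0.6260; r_yy = 0.6260 / 0.738 ≈ 0.848.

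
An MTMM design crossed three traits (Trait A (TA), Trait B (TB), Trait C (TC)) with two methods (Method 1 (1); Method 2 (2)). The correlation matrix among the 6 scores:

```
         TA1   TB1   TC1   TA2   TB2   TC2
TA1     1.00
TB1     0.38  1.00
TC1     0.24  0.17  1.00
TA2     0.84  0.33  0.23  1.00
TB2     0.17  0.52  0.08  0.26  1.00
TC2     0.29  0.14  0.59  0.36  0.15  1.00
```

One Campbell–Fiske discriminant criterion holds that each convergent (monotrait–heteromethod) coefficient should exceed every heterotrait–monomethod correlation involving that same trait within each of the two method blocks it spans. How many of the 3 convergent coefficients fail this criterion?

0

Each convergent coefficient versus the relevant comparison correlations:
TA (methods 1·2): 0.84 vs {0.38, 0.26, 0.24, 0.36} → pass.
TB (methods 1·2): 0.52 vs {0.38, 0.26, 0.17, 0.15} → pass.
TC (methods 1·2): 0.59 vs {0.24, 0.36, 0.17, 0.15} → pass.
0 of 3 fail.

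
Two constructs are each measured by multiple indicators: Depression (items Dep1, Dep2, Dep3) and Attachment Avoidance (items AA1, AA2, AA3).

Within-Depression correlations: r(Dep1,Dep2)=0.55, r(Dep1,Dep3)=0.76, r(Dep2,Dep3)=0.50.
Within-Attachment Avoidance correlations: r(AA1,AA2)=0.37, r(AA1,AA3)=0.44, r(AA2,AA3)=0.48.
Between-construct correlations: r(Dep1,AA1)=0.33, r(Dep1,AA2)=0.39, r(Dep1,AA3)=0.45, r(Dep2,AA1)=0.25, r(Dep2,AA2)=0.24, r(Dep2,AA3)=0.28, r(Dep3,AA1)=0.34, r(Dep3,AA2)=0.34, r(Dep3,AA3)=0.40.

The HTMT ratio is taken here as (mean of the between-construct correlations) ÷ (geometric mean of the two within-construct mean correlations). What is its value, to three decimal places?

Between-construct mean = 3.02/9 = 0.3356.
Mean within-Dep = 1.81/3 = 0.6033; mean within-AA = 1.29/3 = 0.4300.
Geometric mean = √(0.6033 × 0.4300) = 0.5093.
HTMT = 0.3356 / 0.5093 = 0.659.

0.659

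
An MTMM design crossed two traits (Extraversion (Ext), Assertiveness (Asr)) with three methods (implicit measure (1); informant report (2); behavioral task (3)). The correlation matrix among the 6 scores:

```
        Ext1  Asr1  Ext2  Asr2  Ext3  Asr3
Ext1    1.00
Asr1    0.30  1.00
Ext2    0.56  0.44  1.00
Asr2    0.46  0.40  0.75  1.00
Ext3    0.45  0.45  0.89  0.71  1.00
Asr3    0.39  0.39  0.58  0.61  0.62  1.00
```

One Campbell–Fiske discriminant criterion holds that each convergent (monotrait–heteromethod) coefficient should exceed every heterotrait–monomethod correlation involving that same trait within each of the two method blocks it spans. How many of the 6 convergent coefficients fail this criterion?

5

Each convergent coefficient versus the relevant comparison correlations:
Ext (methods 1·2): 0.56 vs {0.30, 0.75} → fail.
Ext (methods 1·3): 0.45 vs {0.30, 0.62} → fail.
Ext (methods 2·3): 0.89 vs {0.75, 0.62} → pass.
Asr (methods 1·2): 0.40 vs {0.30, 0.75} → fail.
Asr (methods 1·3): 0.39 vs {0.30, 0.62} → fail.
Asr (methods 2·3): 0.61 vs {0.75, 0.62} → fail.
5 of 6 fail.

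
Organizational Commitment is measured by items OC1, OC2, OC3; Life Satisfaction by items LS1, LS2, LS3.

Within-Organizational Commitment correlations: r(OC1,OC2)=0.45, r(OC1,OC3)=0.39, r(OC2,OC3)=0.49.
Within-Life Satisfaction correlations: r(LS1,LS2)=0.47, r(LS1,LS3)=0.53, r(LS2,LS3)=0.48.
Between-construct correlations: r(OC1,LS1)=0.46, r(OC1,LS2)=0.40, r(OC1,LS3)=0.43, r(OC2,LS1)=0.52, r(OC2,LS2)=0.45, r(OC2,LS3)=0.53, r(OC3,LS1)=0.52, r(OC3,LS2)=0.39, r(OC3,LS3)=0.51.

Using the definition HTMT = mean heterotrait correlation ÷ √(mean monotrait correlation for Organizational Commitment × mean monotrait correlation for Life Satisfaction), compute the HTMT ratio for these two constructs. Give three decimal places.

Between-construct mean = 4.21/9 = 0.4678.
Mean within-OC = 1.33/3 = 0.4433; mean within-LS = 1.48/3 = 0.4933.
Geometric mean = √(0.4433 × 0.4933) = 0.4676.
HTMT = 0.4678 / 0.4676 = 1.000.

1.000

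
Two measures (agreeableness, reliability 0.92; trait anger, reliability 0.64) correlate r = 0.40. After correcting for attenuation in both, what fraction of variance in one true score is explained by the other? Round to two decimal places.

0.27

Disattenuated r = 0.40 / √(0.92 × 0.64) = 0.40 / 0.7673 = 0.5213.
Shared true-score variance = 0.5213² = 0.2718 ≈ 0.27.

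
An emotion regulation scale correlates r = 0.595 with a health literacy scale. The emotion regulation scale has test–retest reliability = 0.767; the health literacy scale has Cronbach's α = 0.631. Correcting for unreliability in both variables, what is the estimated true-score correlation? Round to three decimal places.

r_true = r_obs / √(r_xx · r_yy) = 0.595 / √(0.767 × 0.631) = 0.595 / √0.483977 = 0.595 / 0.6957 ≈ 0.855.

0.855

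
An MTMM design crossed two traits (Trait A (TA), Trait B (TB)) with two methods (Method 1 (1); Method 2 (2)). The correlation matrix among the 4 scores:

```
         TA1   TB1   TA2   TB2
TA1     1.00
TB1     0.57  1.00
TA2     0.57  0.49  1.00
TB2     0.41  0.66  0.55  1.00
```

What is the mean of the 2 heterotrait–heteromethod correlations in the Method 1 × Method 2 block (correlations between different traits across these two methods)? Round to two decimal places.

HTHM values (method 1 × method 2): 0.41, 0.49; mean = 0.90/2 = 0.45.

0.45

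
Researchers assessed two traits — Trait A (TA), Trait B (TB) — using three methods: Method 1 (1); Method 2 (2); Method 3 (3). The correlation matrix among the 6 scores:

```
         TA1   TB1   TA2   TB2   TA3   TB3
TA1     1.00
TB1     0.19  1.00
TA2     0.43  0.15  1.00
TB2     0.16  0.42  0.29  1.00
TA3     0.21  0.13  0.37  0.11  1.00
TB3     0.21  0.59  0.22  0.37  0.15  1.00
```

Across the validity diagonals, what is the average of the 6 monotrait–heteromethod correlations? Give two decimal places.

0.40

Convergent values: 0.43, 0.21, 0.37, 0.42, 0.59, 0.37; mean = 2.39/6 = 0.40.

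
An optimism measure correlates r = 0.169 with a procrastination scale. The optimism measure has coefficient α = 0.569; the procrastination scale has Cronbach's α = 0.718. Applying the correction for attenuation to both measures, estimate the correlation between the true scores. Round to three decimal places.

0.264

r_true = r_obs / √(r_xx · r_yy) = 0.169 / √(0.569 × 0.718) = 0.169 / √0.408542 = 0.169 / 0.6392 ≈ 0.264.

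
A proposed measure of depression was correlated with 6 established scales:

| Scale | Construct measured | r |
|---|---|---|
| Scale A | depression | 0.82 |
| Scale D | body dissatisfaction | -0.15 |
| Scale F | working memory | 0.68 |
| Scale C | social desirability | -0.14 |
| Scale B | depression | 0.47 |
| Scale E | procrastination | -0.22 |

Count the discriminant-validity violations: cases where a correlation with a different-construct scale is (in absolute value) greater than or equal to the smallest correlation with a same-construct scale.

Convergent (same construct = depression): Scale A, Scale B.
Smallest convergent = 0.47. Discriminant |r|: 0.15, 0.68, 0.14, 0.22; count ≥ 0.47 → 1.

1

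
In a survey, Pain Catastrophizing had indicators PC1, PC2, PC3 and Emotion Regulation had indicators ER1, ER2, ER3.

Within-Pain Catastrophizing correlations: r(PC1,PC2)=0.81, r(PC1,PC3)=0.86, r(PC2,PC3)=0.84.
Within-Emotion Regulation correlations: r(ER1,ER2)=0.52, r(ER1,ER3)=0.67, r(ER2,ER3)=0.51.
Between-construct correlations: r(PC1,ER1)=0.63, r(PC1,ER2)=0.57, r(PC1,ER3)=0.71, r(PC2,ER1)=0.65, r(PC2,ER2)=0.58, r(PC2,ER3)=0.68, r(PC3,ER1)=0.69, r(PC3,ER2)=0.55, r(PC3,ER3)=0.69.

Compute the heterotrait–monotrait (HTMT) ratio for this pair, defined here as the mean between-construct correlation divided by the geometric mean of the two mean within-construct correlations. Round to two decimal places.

Mean heterotrait r = 5.75/9 = 0.6389.
Mean within-PC = 2.51/3 = 0.8367; mean within-ER = 1.70/3 = 0.5667.
Geometric mean = √(0.8367 × 0.5667) = 0.6886.
HTMT = 0.6389 / 0.6886 = 0.93.

0.93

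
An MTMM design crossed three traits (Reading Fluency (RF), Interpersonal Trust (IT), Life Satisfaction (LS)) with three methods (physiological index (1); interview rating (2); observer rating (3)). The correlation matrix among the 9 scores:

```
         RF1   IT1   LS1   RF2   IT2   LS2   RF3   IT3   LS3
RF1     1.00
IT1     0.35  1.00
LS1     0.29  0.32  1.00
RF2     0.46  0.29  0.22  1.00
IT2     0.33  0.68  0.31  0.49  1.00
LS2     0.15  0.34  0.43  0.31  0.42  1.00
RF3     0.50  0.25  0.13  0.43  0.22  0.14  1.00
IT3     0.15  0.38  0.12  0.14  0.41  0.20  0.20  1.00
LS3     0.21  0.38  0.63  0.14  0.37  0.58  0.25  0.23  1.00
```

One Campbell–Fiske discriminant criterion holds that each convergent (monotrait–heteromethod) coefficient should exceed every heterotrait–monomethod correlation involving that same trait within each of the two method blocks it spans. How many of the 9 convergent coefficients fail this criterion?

3

Each convergent coefficient versus the relevant comparison correlations:
RF (methods 1·2): 0.46 vs {0.35, 0.49, 0.29, 0.31} → fail.
RF (methods 1·3): 0.50 vs {0.35, 0.20, 0.29, 0.25} → pass.
RF (methods 2·3): 0.43 vs {0.49, 0.20, 0.31, 0.25} → fail.
IT (methods 1·2): 0.68 vs {0.35, 0.49, 0.32, 0.42} → pass.
IT (methods 1·3): 0.38 vs {0.35, 0.20, 0.32, 0.23} → pass.
IT (methods 2·3): 0.41 vs {0.49, 0.20, 0.42, 0.23} → fail.
LS (methods 1·2): 0.43 vs {0.29, 0.31, 0.32, 0.42} → pass.
LS (methods 1·3): 0.63 vs {0.29, 0.25, 0.32, 0.23} → pass.
LS (methods 2·3): 0.58 vs {0.31, 0.25, 0.42, 0.23} → pass.
3 of 9 fail.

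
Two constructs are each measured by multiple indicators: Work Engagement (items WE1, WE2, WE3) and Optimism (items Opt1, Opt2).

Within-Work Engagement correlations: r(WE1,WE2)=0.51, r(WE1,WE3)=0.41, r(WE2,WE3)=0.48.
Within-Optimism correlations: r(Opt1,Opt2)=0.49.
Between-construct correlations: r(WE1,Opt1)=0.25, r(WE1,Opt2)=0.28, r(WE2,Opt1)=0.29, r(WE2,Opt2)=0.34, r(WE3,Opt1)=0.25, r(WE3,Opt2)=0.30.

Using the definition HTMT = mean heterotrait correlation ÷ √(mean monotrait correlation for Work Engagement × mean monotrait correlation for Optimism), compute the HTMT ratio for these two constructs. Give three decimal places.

0.596

Mean between = 1.71/6 = 0.2850.
Mean within-WE = 1.40/3 = 0.4667; mean within-Opt = 0.49/1 = 0.4900.
Geometric mean = √(0.4667 × 0.4900) = 0.4782.
HTMT = 0.2850 / 0.4782 = 0.596.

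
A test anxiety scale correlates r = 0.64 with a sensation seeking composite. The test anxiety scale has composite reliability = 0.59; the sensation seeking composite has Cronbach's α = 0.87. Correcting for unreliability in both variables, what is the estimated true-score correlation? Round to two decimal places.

r_true = r_obs / √(r_xx · r_yy) = 0.64 / √(0.59 × 0.87) = 0.64 / √0.5133 = 0.64 / 0.7164 ≈ 0.89.

0.89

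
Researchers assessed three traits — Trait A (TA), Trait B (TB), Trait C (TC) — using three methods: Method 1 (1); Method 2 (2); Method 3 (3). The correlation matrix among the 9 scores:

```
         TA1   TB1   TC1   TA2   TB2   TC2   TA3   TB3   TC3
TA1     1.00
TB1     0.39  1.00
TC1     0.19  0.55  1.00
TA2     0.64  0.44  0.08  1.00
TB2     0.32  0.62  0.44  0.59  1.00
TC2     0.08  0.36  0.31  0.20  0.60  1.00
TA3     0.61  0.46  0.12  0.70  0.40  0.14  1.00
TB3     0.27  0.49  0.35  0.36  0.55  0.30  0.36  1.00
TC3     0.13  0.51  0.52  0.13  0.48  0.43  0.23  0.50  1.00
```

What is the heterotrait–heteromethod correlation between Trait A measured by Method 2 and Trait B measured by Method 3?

0.36

Different traits and methods: r(TA2, TB3) = 0.36.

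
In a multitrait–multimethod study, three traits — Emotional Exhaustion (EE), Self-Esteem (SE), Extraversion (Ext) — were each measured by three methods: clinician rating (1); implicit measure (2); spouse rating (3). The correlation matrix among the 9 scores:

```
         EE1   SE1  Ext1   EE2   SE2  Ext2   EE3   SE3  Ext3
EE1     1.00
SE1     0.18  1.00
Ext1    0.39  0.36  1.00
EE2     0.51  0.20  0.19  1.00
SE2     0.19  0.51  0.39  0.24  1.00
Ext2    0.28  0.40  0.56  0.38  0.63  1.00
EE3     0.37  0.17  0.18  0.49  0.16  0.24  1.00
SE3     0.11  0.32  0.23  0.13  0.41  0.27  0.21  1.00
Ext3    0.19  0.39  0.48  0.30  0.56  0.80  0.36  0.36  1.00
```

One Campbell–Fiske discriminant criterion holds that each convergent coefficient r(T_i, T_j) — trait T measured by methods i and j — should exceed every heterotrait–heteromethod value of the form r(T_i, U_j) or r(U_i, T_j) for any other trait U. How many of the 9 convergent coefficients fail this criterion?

Each convergent coefficient versus the relevant comparison correlations:
EE (methods 1·2): 0.51 vs {0.19, 0.20, 0.28, 0.19} → pass.
EE (methods 1·3): 0.37 vs {0.11, 0.17, 0.19, 0.18} → pass.
EE (methods 2·3): 0.49 vs {0.13, 0.16, 0.30, 0.24} → pass.
SE (methods 1·2): 0.51 vs {0.20, 0.19, 0.40, 0.39} → pass.
SE (methods 1·3): 0.32 vs {0.17, 0.11, 0.39, 0.23} → fail.
SE (methods 2·3): 0.41 vs {0.16, 0.13, 0.56, 0.27} → fail.
Ext (methods 1·2): 0.56 vs {0.19, 0.28, 0.39, 0.40} → pass.
Ext (methods 1·3): 0.48 vs {0.18, 0.19, 0.23, 0.39} → pass.
Ext (methods 2·3): 0.80 vs {0.24, 0.30, 0.27, 0.56} → pass.
2 of 9 fail.

2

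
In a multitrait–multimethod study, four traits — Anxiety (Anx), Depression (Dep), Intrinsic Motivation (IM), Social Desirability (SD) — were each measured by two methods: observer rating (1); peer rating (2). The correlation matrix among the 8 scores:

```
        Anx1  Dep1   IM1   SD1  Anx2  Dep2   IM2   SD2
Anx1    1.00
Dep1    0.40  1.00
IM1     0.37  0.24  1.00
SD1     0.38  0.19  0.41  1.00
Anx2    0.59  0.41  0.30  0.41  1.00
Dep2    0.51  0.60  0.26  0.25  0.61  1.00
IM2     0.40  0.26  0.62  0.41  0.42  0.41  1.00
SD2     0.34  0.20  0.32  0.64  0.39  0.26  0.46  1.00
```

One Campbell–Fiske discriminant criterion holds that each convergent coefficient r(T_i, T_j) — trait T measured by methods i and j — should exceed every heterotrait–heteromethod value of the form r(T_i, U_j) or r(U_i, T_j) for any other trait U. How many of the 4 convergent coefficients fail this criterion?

Convergent coefficients and their comparison sets:
Anx (methods 1·2): 0.59 vs {0.51, 0.41, 0.40, 0.30, 0.34, 0.41} → pass.
Dep (methods 1·2): 0.60 vs {0.41, 0.51, 0.26, 0.26, 0.20, 0.25} → pass.
IM (methods 1·2): 0.62 vs {0.30, 0.40, 0.26, 0.26, 0.32, 0.41} → pass.
SD (methods 1·2): 0.64 vs {0.41, 0.34, 0.25, 0.20, 0.41, 0.32} → pass.
0 of 4 fail.

0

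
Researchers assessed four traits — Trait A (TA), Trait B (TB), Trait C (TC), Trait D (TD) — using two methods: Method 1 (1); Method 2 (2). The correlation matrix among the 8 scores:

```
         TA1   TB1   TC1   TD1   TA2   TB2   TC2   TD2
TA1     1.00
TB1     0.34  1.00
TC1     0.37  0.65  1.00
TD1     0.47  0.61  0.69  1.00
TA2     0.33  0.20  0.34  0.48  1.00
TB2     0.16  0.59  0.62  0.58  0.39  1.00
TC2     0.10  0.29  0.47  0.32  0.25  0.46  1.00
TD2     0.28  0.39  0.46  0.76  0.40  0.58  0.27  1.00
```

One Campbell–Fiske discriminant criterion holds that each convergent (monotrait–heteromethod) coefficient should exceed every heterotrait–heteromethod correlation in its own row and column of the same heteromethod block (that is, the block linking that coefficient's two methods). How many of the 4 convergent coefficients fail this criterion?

Convergent coefficients and their comparison sets:
TA (methods 1·2): 0.33 vs {0.16, 0.20, 0.10, 0.34, 0.28, 0.48} → fail.
TB (methods 1·2): 0.59 vs {0.20, 0.16, 0.29, 0.62, 0.39, 0.58} → fail.
TC (methods 1·2): 0.47 vs {0.34, 0.10, 0.62, 0.29, 0.46, 0.32} → fail.
TD (methods 1·2): 0.76 vs {0.48, 0.28, 0.58, 0.39, 0.32, 0.46} → pass.
3 of 4 fail.

3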